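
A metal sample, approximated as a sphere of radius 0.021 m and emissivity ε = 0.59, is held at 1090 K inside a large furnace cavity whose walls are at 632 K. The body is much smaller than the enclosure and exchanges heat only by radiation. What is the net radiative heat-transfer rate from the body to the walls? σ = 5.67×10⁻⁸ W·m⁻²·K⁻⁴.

For a small grey body in a large enclosure: P_net = εσA(T_body⁴ − T_wall⁴).
A = 4πr² = 0.005542 m²; T_body⁴ − T_wall⁴ = 1.412×10¹² − 1.595×10¹¹ = 1.252×10¹² K⁴.
|P_net| = 0.59·5.67×10⁻⁸·0.005542·1.252×10¹².

P_net ≈ 232 W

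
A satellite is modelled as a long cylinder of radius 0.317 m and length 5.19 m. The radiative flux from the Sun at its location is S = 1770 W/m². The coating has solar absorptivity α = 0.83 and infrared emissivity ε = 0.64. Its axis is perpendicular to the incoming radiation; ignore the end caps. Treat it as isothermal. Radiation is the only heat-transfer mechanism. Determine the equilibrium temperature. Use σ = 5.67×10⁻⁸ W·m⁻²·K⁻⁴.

T ≈ 337 K

At equilibrium, absorbed power = emitted power.
Absorbing cross-section = 2rL = 3.290 m²; emitting surface = 2πrL = 10.34 m² (ratio π).
αS·A_cross = εσ·A_surf·T⁴  ⇒  T⁴ = αS/(ε·πσ).
T⁴ = 0.830·1770/(0.64·π·5.67×10⁻⁸) = 1.289×10¹⁰ K⁴.
T = (1.289×10¹⁰)^(1/4).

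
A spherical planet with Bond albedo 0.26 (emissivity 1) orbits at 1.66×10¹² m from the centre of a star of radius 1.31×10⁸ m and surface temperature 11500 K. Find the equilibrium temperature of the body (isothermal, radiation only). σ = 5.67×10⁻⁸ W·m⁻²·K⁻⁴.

The star's surface emits σT_*⁴; at distance d the flux is S = σT_*⁴(R_*/d)².
S = 5.67×10⁻⁸·(11500)⁴·(1.31×10⁸/1.66×10¹²)² = 6.176 W/m².
For an isothermal sphere T⁴ = (1−a)S/(4σ) = 2.015×10⁷ K⁴.

T ≈ 67.0 K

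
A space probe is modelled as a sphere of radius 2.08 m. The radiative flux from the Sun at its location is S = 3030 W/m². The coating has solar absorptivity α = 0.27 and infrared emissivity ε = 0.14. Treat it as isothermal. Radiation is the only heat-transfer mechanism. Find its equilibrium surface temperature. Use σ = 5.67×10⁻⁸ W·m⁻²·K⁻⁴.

T ≈ 401 K

At equilibrium, absorbed power = emitted power.
Absorbing cross-section = πr² = 13.59 m²; emitting surface = 4πr² = 54.37 m² (ratio 4).
αS·A_cross = εσ·A_surf·T⁴  ⇒  T⁴ = αS/(ε·4σ).
T⁴ = 0.270·3030/(0.14·4·5.67×10⁻⁸) = 2.577×10¹⁰ K⁴.
T = (2.577×10¹⁰)^(1/4).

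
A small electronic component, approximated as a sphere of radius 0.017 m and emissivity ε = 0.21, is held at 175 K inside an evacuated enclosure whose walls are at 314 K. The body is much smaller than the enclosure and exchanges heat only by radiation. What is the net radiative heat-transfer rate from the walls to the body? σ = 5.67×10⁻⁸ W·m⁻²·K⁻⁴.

For a small grey body in a large enclosure: P_net = εσA(T_body⁴ − T_wall⁴).
A = 4πr² = 0.003632 m²; T_body⁴ − T_wall⁴ = 9.379×10⁸ − 9.721×10⁹ = -8.783×10⁹ K⁴.
|P_net| = 0.21·5.67×10⁻⁸·0.003632·8.783×10⁹.

P_net ≈ 0.380 W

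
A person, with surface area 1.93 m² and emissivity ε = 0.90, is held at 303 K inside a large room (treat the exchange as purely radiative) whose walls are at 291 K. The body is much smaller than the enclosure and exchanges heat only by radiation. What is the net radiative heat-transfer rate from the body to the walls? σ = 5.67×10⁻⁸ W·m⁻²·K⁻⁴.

For a small grey body in a large enclosure: P_net = εσA(T_body⁴ − T_wall⁴).
A = 1.93 m²; T_body⁴ − T_wall⁴ = 8.429×10⁹ − 7.171×10⁹ = 1.258×10⁹ K⁴.
|P_net| = 0.90·5.67×10⁻⁸·1.930·1.258×10⁹.

P_net ≈ 124 W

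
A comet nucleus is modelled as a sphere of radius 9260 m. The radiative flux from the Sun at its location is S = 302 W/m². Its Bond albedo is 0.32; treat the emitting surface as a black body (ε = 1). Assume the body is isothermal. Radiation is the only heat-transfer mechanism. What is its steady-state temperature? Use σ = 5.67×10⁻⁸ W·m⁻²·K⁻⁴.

At equilibrium, absorbed power = emitted power.
Absorbing cross-section = πr² = 2.694×10⁸ m²; emitting surface = 4πr² = 1.078×10⁹ m² (ratio 4).
(1−a)S·A_cross = εσ·A_surf·T⁴  ⇒  T⁴ = (1−a)S/(4σ).
T⁴ = 0.680·302/(4·5.67×10⁻⁸) = 9.055×10⁸ K⁴.
T = (9.055×10⁸)^(1/4).

T ≈ 173 K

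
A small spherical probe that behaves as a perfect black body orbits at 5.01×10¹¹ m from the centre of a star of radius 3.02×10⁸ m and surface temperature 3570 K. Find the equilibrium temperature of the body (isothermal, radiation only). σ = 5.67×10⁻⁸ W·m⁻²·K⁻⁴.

T ≈ 62.0 K

The star's surface emits σT_*⁴; at distance d the flux is S = σT_*⁴(R_*/d)².
S = 5.67×10⁻⁸·(3570)⁴·(3.02×10⁸/5.01×10¹¹)² = 3.347 W/m².
For an isothermal sphere T⁴ = (1−a)S/(4σ) = 1.476×10⁷ K⁴.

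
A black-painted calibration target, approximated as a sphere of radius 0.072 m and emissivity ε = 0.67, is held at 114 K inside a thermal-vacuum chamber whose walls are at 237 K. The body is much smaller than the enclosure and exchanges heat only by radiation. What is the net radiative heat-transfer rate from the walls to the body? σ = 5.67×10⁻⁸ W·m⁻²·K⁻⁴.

P_net ≈ 7.39 W

For a small grey body in a large enclosure: P_net = εσA(T_body⁴ − T_wall⁴).
A = 4πr² = 0.06514 m²; T_body⁴ − T_wall⁴ = 1.689×10⁸ − 3.155×10⁹ = -2.986×10⁹ K⁴.
|P_net| = 0.67·5.67×10⁻⁸·0.06514·2.986×10⁹.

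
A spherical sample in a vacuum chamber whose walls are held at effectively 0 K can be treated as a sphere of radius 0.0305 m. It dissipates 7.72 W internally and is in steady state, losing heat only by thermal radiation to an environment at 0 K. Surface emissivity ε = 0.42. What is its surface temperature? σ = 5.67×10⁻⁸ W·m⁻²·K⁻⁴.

Steady state: internal power = radiated power, P = εσA T⁴.
Radiating area A = 4πr² = 0.01169 m².
T⁴ = P/(εσA) = 7.72/(0.42·5.67×10⁻⁸·0.01169) = 2.773×10¹⁰ K⁴.
T = (2.773×10¹⁰)^(1/4).

T ≈ 408 K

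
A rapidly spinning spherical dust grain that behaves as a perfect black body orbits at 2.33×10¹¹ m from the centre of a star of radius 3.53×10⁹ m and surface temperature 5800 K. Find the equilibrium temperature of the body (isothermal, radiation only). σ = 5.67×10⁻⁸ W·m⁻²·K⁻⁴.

The star's surface emits σT_*⁴; at distance d the flux is S = σT_*⁴(R_*/d)².
S = 5.67×10⁻⁸·(5800)⁴·(3.53×10⁹/2.33×10¹¹)² = 14730 W/m².
For an isothermal sphere T⁴ = (1−a)S/(4σ) = 6.494×10¹⁰ K⁴.

T ≈ 505 K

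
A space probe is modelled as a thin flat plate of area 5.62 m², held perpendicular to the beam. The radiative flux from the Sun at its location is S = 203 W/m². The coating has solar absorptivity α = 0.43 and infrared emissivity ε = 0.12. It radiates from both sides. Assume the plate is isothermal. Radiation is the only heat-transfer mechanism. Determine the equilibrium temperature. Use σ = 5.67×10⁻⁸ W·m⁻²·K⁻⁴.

T ≈ 283 K

At equilibrium, absorbed power = emitted power.
Absorbing cross-section = A = 5.620 m²; emitting surface = 2A = 11.24 m² (ratio 2).
αS·A_cross = εσ·A_surf·T⁴  ⇒  T⁴ = αS/(ε·2σ).
T⁴ = 0.430·203/(0.12·2·5.67×10⁻⁸) = 6.415×10⁹ K⁴.
T = (6.415×10⁹)^(1/4).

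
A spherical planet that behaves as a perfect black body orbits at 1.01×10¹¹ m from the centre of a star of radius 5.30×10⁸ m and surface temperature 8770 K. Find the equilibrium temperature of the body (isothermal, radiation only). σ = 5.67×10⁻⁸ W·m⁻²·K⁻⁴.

The star's surface emits σT_*⁴; at distance d the flux is S = σT_*⁴(R_*/d)².
S = 5.67×10⁻⁸·(8770)⁴·(5.30×10⁸/1.01×10¹¹)² = 9236 W/m².
For an isothermal sphere T⁴ = (1−a)S/(4σ) = 4.072×10¹⁰ K⁴.

T ≈ 449 K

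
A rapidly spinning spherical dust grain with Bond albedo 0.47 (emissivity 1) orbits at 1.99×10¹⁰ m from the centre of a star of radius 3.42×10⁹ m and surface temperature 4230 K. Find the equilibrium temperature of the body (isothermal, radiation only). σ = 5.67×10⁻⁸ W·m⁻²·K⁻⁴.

The star's surface emits σT_*⁴; at distance d the flux is S = σT_*⁴(R_*/d)².
S = 5.67×10⁻⁸·(4230)⁴·(3.42×10⁹/1.99×10¹⁰)² = 5.362×10⁵ W/m².
For an isothermal sphere T⁴ = (1−a)S/(4σ) = 1.253×10¹² K⁴.

T ≈ 1060 K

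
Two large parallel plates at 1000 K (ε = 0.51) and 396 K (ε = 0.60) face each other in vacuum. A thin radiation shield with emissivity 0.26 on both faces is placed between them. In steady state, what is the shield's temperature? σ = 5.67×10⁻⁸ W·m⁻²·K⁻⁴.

T_s ≈ 840 K

In steady state the net flux on the hot side equals that on the cold side.
σ(T₁⁴−T_s⁴)/D₁ = σ(T_s⁴−T₂⁴)/D₂, with D₁ = 1/ε₁+1/ε_s−1 = 4.807, D₂ = 1/ε_s+1/ε₂−1 = 4.513.
Solve for T_s⁴: T_s⁴ = (D₂·T₁⁴ + D₁·T₂⁴)/(D₁+D₂) = 4.969×10¹¹ K⁴.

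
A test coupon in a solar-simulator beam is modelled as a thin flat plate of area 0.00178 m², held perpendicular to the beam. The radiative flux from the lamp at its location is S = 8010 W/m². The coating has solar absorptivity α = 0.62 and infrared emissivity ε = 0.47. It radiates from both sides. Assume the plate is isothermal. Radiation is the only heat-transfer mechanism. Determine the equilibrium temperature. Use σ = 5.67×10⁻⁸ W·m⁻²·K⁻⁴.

T ≈ 552 K

At equilibrium, absorbed power = emitted power.
Absorbing cross-section = A = 0.001780 m²; emitting surface = 2A = 0.003560 m² (ratio 2).
αS·A_cross = εσ·A_surf·T⁴  ⇒  T⁴ = αS/(ε·2σ).
T⁴ = 0.620·8010/(0.47·2·5.67×10⁻⁸) = 9.318×10¹⁰ K⁴.
T = (9.318×10¹⁰)^(1/4).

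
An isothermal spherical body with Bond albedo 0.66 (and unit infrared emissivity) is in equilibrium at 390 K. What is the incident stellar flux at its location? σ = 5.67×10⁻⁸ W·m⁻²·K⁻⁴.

(1−a)S·πr² = σ·4πr²·T⁴ ⇒ S = 4σT⁴/(1−a).
S = 4·5.67×10⁻⁸·2.313×10¹⁰/0.340.

S ≈ 15400 W/m²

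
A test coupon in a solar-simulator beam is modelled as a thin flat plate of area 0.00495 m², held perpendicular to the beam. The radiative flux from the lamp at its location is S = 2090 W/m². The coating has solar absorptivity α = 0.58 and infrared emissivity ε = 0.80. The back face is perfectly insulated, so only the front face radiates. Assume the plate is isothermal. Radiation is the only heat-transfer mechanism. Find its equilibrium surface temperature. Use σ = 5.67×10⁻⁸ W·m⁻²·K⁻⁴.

At equilibrium, absorbed power = emitted power.
Absorbing cross-section = A = 0.004950 m²; emitting surface = A = 0.004950 m² (ratio 1).
αS·A_cross = εσ·A_surf·T⁴  ⇒  T⁴ = αS/(ε·1σ).
T⁴ = 0.580·2090/(0.80·1·5.67×10⁻⁸) = 2.672×10¹⁰ K⁴.
T = (2.672×10¹⁰)^(1/4).

T ≈ 404 K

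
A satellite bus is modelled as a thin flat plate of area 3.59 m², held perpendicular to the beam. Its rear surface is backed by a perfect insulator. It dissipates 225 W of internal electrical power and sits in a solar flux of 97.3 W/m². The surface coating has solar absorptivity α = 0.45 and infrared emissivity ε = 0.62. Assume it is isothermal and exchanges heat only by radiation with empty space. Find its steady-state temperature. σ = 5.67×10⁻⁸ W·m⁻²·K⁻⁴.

T ≈ 235 K

At steady state, absorbed solar power + internal power = radiated power.
Absorbed: α·S·A_cross = 0.45·97.3·3.590 = 157.2 W (cross-section A).
Total input = 157.2 + 225 = 382.2 W.
Radiated: εσ·A_surf·T⁴ with A_surf = A = 3.590 m².
T⁴ = 382.2/(0.62·5.67×10⁻⁸·3.590) = 3.028×10⁹ K⁴.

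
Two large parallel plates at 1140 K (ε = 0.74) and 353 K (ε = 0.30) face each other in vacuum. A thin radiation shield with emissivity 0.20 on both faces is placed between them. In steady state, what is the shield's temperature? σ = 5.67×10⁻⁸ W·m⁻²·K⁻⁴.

T_s ≈ 996 K

In steady state the net flux on the hot side equals that on the cold side.
σ(T₁⁴−T_s⁴)/D₁ = σ(T_s⁴−T₂⁴)/D₂, with D₁ = 1/ε₁+1/ε_s−1 = 5.351, D₂ = 1/ε_s+1/ε₂−1 = 7.333.
Solve for T_s⁴: T_s⁴ = (D₂·T₁⁴ + D₁·T₂⁴)/(D₁+D₂) = 9.830×10¹¹ K⁴.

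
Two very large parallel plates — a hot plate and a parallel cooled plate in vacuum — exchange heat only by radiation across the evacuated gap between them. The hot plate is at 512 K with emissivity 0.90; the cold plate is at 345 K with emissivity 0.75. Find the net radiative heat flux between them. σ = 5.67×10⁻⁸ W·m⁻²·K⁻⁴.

For two infinite grey parallel plates, q = σ(T₁⁴ − T₂⁴)/(1/ε₁ + 1/ε₂ − 1).
T₁⁴ − T₂⁴ = 6.872×10¹⁰ − 1.417×10¹⁰ = 5.455×10¹⁰ K⁴.
1/ε₁ + 1/ε₂ − 1 = 1.111 + 1.333 − 1 = 1.444.
q = 5.67×10⁻⁸ × 5.455×10¹⁰ / 1.444.

q ≈ 2140 W/m²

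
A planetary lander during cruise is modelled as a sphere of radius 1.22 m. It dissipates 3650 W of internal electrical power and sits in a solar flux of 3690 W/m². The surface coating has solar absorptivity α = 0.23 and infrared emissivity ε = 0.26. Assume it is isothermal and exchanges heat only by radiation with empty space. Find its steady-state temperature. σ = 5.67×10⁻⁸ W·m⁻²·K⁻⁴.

T ≈ 408 K

At steady state, absorbed solar power + internal power = radiated power.
Absorbed: α·S·A_cross = 0.23·3690·4.676 = 3968 W (cross-section πr²).
Total input = 3968 + 3650 = 7618 W.
Radiated: εσ·A_surf·T⁴ with A_surf = 4πr² = 18.70 m².
T⁴ = 7618/(0.26·5.67×10⁻⁸·18.70) = 2.763×10¹⁰ K⁴.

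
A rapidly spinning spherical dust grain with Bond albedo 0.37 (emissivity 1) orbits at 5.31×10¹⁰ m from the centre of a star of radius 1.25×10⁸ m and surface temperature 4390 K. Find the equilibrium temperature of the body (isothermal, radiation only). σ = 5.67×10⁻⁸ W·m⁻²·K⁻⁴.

T ≈ 134 K

The star's surface emits σT_*⁴; at distance d the flux is S = σT_*⁴(R_*/d)².
S = 5.67×10⁻⁸·(4390)⁴·(1.25×10⁸/5.31×10¹⁰)² = 116.7 W/m².
For an isothermal sphere T⁴ = (1−a)S/(4σ) = 3.242×10⁸ K⁴.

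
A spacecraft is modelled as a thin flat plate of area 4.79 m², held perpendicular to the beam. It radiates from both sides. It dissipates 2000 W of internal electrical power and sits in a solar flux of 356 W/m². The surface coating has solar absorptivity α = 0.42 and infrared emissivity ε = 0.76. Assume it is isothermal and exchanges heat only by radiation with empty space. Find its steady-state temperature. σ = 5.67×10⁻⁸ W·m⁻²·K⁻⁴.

T ≈ 285 K

At steady state, absorbed solar power + internal power = radiated power.
Absorbed: α·S·A_cross = 0.42·356·4.790 = 716.2 W (cross-section A).
Total input = 716.2 + 2000 = 2716 W.
Radiated: εσ·A_surf·T⁴ with A_surf = 2A = 9.580 m².
T⁴ = 2716/(0.76·5.67×10⁻⁸·9.580) = 6.580×10⁹ K⁴.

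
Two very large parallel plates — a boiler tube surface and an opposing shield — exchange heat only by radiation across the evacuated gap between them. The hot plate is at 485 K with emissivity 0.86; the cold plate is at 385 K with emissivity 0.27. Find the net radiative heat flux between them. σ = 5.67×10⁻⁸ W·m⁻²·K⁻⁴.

q ≈ 489 W/m²

For two infinite grey parallel plates, q = σ(T₁⁴ − T₂⁴)/(1/ε₁ + 1/ε₂ − 1).
T₁⁴ − T₂⁴ = 5.533×10¹⁰ − 2.197×10¹⁰ = 3.336×10¹⁰ K⁴.
1/ε₁ + 1/ε₂ − 1 = 1.163 + 3.704 − 1 = 3.866.
q = 5.67×10⁻⁸ × 3.336×10¹⁰ / 3.866.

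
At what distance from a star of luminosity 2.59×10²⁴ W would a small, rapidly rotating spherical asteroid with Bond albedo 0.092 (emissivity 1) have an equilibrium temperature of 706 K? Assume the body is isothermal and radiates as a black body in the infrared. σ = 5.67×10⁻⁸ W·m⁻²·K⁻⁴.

For an isothermal black-emitting sphere, (1−a)S·πr² = σ·4πr²·T⁴ ⇒ S = 4σT⁴/(1−a).
S = 4·5.67×10⁻⁸·(706)⁴/0.908 = 62050 W/m².
Flux falls as S = L/(4πd²), so d = √(L/(4πS)) = √(2.59×10²⁴/(4π·62050)).

d ≈ 1.82×10⁹ m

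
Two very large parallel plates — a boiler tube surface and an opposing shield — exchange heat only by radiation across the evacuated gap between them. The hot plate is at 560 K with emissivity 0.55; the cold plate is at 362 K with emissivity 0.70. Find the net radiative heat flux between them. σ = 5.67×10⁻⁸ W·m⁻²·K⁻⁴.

For two infinite grey parallel plates, q = σ(T₁⁴ − T₂⁴)/(1/ε₁ + 1/ε₂ − 1).
T₁⁴ − T₂⁴ = 9.834×10¹⁰ − 1.717×10¹⁰ = 8.117×10¹⁰ K⁴.
1/ε₁ + 1/ε₂ − 1 = 1.818 + 1.429 − 1 = 2.247.
q = 5.67×10⁻⁸ × 8.117×10¹⁰ / 2.247.

q ≈ 2050 W/m²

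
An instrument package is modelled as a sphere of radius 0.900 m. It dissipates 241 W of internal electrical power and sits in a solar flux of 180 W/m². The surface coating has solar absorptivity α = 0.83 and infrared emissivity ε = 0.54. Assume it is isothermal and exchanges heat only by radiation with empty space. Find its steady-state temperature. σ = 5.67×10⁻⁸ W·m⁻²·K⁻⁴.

At steady state, absorbed solar power + internal power = radiated power.
Absorbed: α·S·A_cross = 0.83·180·2.545 = 380.2 W (cross-section πr²).
Total input = 380.2 + 241 = 621.2 W.
Radiated: εσ·A_surf·T⁴ with A_surf = 4πr² = 10.18 m².
T⁴ = 621.2/(0.54·5.67×10⁻⁸·10.18) = 1.993×10⁹ K⁴.

T ≈ 211 K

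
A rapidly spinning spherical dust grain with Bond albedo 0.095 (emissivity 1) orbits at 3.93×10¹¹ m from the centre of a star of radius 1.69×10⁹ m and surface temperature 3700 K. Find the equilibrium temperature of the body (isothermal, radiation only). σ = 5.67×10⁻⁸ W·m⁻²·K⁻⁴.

The star's surface emits σT_*⁴; at distance d the flux is S = σT_*⁴(R_*/d)².
S = 5.67×10⁻⁸·(3700)⁴·(1.69×10⁹/3.93×10¹¹)² = 196.5 W/m².
For an isothermal sphere T⁴ = (1−a)S/(4σ) = 7.841×10⁸ K⁴.

T ≈ 167 K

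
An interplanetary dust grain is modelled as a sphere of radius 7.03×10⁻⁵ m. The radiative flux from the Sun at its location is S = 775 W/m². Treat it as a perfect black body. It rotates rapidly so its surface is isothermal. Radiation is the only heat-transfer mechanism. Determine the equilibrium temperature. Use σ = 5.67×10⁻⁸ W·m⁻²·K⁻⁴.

At equilibrium, absorbed power = emitted power.
Absorbing cross-section = πr² = 1.553×10⁻⁸ m²; emitting surface = 4πr² = 6.210×10⁻⁸ m² (ratio 4).
S·A_cross = εσ·A_surf·T⁴  ⇒  T⁴ = S/(4σ).
T⁴ = 1.00·775/(4·5.67×10⁻⁸) = 3.417×10⁹ K⁴.
T = (3.417×10⁹)^(1/4).

T ≈ 242 K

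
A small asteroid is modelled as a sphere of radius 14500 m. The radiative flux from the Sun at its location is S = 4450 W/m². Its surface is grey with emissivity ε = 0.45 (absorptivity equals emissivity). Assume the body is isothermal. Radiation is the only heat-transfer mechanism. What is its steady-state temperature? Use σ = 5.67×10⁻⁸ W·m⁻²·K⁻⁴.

At equilibrium, absorbed power = emitted power.
Absorbing cross-section = πr² = 6.605×10⁸ m²; emitting surface = 4πr² = 2.642×10⁹ m² (ratio 4).
εS·A_cross = εσ·A_surf·T⁴  ⇒  T⁴ = S/(4σ)   (ε cancels).
T⁴ = 4450/(4·5.67×10⁻⁸) = 1.962×10¹⁰ K⁴.
T = (1.962×10¹⁰)^(1/4).

T ≈ 374 K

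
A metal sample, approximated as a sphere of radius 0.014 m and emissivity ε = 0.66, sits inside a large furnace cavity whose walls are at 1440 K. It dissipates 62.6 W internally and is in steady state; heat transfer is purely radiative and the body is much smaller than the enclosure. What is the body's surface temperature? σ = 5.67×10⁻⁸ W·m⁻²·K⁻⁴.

For a small grey body in a large enclosure, net radiated power = εσA(T⁴ − T_w⁴).
Steady state: P = εσA(T⁴ − T_w⁴) with A = 4πr² = 0.002463 m².
T⁴ = P/(εσA) + T_w⁴ = 62.6/(0.66·5.67×10⁻⁸·0.002463) + (1440)⁴
    = 6.792×10¹¹ + 4.300×10¹² = 4.979×10¹² K⁴.

T ≈ 1490 K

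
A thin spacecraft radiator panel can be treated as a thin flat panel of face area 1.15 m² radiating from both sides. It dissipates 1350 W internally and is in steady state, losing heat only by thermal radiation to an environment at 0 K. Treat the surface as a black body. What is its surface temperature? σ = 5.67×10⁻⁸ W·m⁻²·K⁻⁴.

T ≈ 319 K

Steady state: internal power = radiated power, P = εσA T⁴.
Radiating area A = 2·1.15 = 2.300 m².
T⁴ = P/(εσA) = 1350/(1.0·5.67×10⁻⁸·2.300) = 1.035×10¹⁰ K⁴.
T = (1.035×10¹⁰)^(1/4).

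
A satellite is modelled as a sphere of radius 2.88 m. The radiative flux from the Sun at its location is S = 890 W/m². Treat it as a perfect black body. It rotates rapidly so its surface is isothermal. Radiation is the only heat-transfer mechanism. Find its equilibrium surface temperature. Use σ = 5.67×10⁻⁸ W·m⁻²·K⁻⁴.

T ≈ 250 K

At equilibrium, absorbed power = emitted power.
Absorbing cross-section = πr² = 26.06 m²; emitting surface = 4πr² = 104.2 m² (ratio 4).
S·A_cross = εσ·A_surf·T⁴  ⇒  T⁴ = S/(4σ).
T⁴ = 1.00·890/(4·5.67×10⁻⁸) = 3.924×10⁹ K⁴.
T = (3.924×10⁹)^(1/4).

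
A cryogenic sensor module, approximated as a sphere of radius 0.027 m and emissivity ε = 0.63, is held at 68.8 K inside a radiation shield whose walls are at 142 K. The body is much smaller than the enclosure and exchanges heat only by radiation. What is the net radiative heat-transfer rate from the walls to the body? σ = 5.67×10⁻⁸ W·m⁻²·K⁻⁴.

For a small grey body in a large enclosure: P_net = εσA(T_body⁴ − T_wall⁴).
A = 4πr² = 0.009161 m²; T_body⁴ − T_wall⁴ = 2.241×10⁷ − 4.066×10⁸ = -3.842×10⁸ K⁴.
|P_net| = 0.63·5.67×10⁻⁸·0.009161·3.842×10⁸.

P_net ≈ 0.126 W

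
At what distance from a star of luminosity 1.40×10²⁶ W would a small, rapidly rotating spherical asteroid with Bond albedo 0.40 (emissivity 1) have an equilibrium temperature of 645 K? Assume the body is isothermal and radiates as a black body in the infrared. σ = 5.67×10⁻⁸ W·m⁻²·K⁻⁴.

For an isothermal black-emitting sphere, (1−a)S·πr² = σ·4πr²·T⁴ ⇒ S = 4σT⁴/(1−a).
S = 4·5.67×10⁻⁸·(645)⁴/0.600 = 65420 W/m².
Flux falls as S = L/(4πd²), so d = √(L/(4πS)) = √(1.40×10²⁶/(4π·65420)).

d ≈ 1.30×10¹⁰ m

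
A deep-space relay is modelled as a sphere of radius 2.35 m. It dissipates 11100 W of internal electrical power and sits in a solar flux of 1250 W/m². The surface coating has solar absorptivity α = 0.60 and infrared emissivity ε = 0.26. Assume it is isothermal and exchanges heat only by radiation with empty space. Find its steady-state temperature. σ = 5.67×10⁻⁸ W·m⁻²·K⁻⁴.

At steady state, absorbed solar power + internal power = radiated power.
Absorbed: α·S·A_cross = 0.60·1250·17.35 = 13010 W (cross-section πr²).
Total input = 13010 + 11100 = 24110 W.
Radiated: εσ·A_surf·T⁴ with A_surf = 4πr² = 69.40 m².
T⁴ = 24110/(0.26·5.67×10⁻⁸·69.40) = 2.357×10¹⁰ K⁴.

T ≈ 392 K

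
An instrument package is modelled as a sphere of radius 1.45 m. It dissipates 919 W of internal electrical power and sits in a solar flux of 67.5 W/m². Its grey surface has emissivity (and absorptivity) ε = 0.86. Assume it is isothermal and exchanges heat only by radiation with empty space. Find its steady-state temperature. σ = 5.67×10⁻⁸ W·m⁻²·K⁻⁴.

At steady state, absorbed solar power + internal power = radiated power.
Absorbed: α·S·A_cross = 0.86·67.5·6.605 = 383.4 W (cross-section πr²).
Total input = 383.4 + 919 = 1302 W.
Radiated: εσ·A_surf·T⁴ with A_surf = 4πr² = 26.42 m².
T⁴ = 1302/(0.86·5.67×10⁻⁸·26.42) = 1.011×10⁹ K⁴.

T ≈ 178 K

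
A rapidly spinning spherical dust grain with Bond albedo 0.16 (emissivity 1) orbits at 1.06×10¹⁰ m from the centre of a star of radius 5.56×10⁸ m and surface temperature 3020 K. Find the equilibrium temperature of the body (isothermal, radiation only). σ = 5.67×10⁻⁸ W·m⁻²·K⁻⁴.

The star's surface emits σT_*⁴; at distance d the flux is S = σT_*⁴(R_*/d)².
S = 5.67×10⁻⁸·(3020)⁴·(5.56×10⁸/1.06×10¹⁰)² = 12980 W/m².
For an isothermal sphere T⁴ = (1−a)S/(4σ) = 4.806×10¹⁰ K⁴.

T ≈ 468 K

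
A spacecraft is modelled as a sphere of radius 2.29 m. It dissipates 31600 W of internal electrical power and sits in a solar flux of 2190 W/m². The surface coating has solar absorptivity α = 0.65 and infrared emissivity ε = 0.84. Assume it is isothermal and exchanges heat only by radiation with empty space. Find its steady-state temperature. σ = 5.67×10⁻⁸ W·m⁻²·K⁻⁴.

At steady state, absorbed solar power + internal power = radiated power.
Absorbed: α·S·A_cross = 0.65·2190·16.47 = 23450 W (cross-section πr²).
Total input = 23450 + 31600 = 55050 W.
Radiated: εσ·A_surf·T⁴ with A_surf = 4πr² = 65.90 m².
T⁴ = 55050/(0.84·5.67×10⁻⁸·65.90) = 1.754×10¹⁰ K⁴.

T ≈ 364 K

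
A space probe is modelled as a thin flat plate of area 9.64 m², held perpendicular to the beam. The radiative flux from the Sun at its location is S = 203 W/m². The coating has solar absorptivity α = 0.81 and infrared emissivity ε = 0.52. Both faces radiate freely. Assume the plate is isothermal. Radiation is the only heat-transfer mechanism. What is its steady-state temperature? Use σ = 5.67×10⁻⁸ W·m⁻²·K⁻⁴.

T ≈ 230 K

At equilibrium, absorbed power = emitted power.
Absorbing cross-section = A = 9.640 m²; emitting surface = 2A = 19.28 m² (ratio 2).
αS·A_cross = εσ·A_surf·T⁴  ⇒  T⁴ = αS/(ε·2σ).
T⁴ = 0.810·203/(0.52·2·5.67×10⁻⁸) = 2.788×10⁹ K⁴.
T = (2.788×10⁹)^(1/4).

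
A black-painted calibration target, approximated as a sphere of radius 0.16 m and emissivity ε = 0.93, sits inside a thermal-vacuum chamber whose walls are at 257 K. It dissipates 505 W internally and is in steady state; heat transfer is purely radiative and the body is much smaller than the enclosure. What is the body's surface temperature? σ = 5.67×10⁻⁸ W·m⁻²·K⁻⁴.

T ≈ 430 K

For a small grey body in a large enclosure, net radiated power = εσA(T⁴ − T_w⁴).
Steady state: P = εσA(T⁴ − T_w⁴) with A = 4πr² = 0.3217 m².
T⁴ = P/(εσA) + T_w⁴ = 505/(0.93·5.67×10⁻⁸·0.3217) + (257)⁴
    = 2.977×10¹⁰ + 4.362×10⁹ = 3.413×10¹⁰ K⁴.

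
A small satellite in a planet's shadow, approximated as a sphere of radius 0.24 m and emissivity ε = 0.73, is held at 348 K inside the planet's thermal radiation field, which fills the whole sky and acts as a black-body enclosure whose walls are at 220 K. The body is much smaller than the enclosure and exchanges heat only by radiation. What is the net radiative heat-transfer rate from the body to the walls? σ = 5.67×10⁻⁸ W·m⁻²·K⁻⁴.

P_net ≈ 369 W

For a small grey body in a large enclosure: P_net = εσA(T_body⁴ − T_wall⁴).
A = 4πr² = 0.7238 m²; T_body⁴ − T_wall⁴ = 1.467×10¹⁰ − 2.343×10⁹ = 1.232×10¹⁰ K⁴.
|P_net| = 0.73·5.67×10⁻⁸·0.7238·1.232×10¹⁰.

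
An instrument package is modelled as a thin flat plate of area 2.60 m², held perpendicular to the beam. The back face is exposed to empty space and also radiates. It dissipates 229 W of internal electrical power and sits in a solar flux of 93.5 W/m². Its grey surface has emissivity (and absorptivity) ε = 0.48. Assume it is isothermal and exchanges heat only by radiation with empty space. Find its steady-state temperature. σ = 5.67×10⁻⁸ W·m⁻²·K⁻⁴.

At steady state, absorbed solar power + internal power = radiated power.
Absorbed: α·S·A_cross = 0.48·93.5·2.600 = 116.7 W (cross-section A).
Total input = 116.7 + 229 = 345.7 W.
Radiated: εσ·A_surf·T⁴ with A_surf = 2A = 5.200 m².
T⁴ = 345.7/(0.48·5.67×10⁻⁸·5.200) = 2.443×10⁹ K⁴.

T ≈ 222 K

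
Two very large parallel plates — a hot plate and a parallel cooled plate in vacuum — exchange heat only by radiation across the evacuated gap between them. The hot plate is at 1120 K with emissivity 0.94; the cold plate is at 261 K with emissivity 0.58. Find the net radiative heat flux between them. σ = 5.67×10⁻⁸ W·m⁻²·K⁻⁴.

q ≈ 49800 W/m²

For two infinite grey parallel plates, q = σ(T₁⁴ − T₂⁴)/(1/ε₁ + 1/ε₂ − 1).
T₁⁴ − T₂⁴ = 1.574×10¹² − 4.640×10⁹ = 1.569×10¹² K⁴.
1/ε₁ + 1/ε₂ − 1 = 1.064 + 1.724 − 1 = 1.788.
q = 5.67×10⁻⁸ × 1.569×10¹² / 1.788.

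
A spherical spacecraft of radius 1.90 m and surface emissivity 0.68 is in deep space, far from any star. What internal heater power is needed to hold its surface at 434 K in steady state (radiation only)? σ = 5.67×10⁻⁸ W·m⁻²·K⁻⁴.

P ≈ 62100 W

P = εσ·4πr²·T⁴.
4πr² = 45.36 m²; T⁴ = 3.548×10¹⁰ K⁴.
P = 0.68·5.67×10⁻⁸·45.36·3.548×10¹⁰.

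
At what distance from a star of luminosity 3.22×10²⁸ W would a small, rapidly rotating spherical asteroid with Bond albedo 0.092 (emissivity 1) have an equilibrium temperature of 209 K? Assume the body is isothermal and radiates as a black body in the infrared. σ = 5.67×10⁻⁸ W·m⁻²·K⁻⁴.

For an isothermal black-emitting sphere, (1−a)S·πr² = σ·4πr²·T⁴ ⇒ S = 4σT⁴/(1−a).
S = 4·5.67×10⁻⁸·(209)⁴/0.908 = 476.6 W/m².
Flux falls as S = L/(4πd²), so d = √(L/(4πS)) = √(3.22×10²⁸/(4π·476.6)).

d ≈ 2.32×10¹² m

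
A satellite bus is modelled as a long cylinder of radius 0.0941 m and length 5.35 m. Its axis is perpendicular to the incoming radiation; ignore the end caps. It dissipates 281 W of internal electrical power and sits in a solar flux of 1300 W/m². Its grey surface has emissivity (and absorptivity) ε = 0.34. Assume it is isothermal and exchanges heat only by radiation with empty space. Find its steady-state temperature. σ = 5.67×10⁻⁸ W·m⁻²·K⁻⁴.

T ≈ 330 K

At steady state, absorbed solar power + internal power = radiated power.
Absorbed: α·S·A_cross = 0.34·1300·1.007 = 445.0 W (cross-section 2rL).
Total input = 445.0 + 281 = 726.0 W.
Radiated: εσ·A_surf·T⁴ with A_surf = 2πrL = 3.163 m².
T⁴ = 726.0/(0.34·5.67×10⁻⁸·3.163) = 1.191×10¹⁰ K⁴.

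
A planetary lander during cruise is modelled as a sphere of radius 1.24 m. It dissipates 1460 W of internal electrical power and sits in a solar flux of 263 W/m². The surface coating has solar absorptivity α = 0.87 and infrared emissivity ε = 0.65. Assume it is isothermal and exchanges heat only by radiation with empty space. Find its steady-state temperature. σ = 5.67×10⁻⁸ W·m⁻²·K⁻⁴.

T ≈ 245 K

At steady state, absorbed solar power + internal power = radiated power.
Absorbed: α·S·A_cross = 0.87·263·4.831 = 1105 W (cross-section πr²).
Total input = 1105 + 1460 = 2565 W.
Radiated: εσ·A_surf·T⁴ with A_surf = 4πr² = 19.32 m².
T⁴ = 2565/(0.65·5.67×10⁻⁸·19.32) = 3.602×10⁹ K⁴.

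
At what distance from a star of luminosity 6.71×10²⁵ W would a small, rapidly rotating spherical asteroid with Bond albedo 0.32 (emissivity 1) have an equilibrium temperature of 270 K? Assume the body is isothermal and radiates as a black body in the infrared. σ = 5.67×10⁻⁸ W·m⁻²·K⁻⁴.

For an isothermal black-emitting sphere, (1−a)S·πr² = σ·4πr²·T⁴ ⇒ S = 4σT⁴/(1−a).
S = 4·5.67×10⁻⁸·(270)⁴/0.680 = 1773 W/m².
Flux falls as S = L/(4πd²), so d = √(L/(4πS)) = √(6.71×10²⁵/(4π·1773)).

d ≈ 5.49×10¹⁰ m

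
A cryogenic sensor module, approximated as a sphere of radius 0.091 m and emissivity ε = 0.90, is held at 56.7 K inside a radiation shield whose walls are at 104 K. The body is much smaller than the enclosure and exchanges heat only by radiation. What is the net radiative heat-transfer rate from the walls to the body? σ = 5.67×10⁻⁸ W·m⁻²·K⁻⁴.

P_net ≈ 0.566 W

For a small grey body in a large enclosure: P_net = εσA(T_body⁴ − T_wall⁴).
A = 4πr² = 0.1041 m²; T_body⁴ − T_wall⁴ = 1.034×10⁷ − 1.170×10⁸ = -1.067×10⁸ K⁴.
|P_net| = 0.90·5.67×10⁻⁸·0.1041·1.067×10⁸.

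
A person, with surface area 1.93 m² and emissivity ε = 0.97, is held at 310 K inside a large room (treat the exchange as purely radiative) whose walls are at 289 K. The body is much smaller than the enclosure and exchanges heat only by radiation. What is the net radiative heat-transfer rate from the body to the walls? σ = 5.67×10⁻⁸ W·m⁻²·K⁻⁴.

For a small grey body in a large enclosure: P_net = εσA(T_body⁴ − T_wall⁴).
A = 1.93 m²; T_body⁴ − T_wall⁴ = 9.235×10⁹ − 6.976×10⁹ = 2.259×10⁹ K⁴.
|P_net| = 0.97·5.67×10⁻⁸·1.930·2.259×10⁹.

P_net ≈ 240 W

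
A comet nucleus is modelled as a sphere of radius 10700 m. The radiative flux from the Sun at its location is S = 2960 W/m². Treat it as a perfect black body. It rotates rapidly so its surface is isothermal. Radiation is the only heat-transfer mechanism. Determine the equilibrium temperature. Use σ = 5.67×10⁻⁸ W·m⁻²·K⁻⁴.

T ≈ 338 K

At equilibrium, absorbed power = emitted power.
Absorbing cross-section = πr² = 3.597×10⁸ m²; emitting surface = 4πr² = 1.439×10⁹ m² (ratio 4).
S·A_cross = εσ·A_surf·T⁴  ⇒  T⁴ = S/(4σ).
T⁴ = 1.00·2960/(4·5.67×10⁻⁸) = 1.305×10¹⁰ K⁴.
T = (1.305×10¹⁰)^(1/4).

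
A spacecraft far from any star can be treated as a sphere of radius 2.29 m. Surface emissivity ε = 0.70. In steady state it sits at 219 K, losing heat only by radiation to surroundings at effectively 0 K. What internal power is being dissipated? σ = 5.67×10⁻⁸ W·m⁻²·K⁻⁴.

P ≈ 6020 W

Steady state: P = εσA T⁴.
A = 4πr² = 65.90 m²; T⁴ = (219)⁴ = 2.300×10⁹ K⁴.
P = 0.70 × 5.67×10⁻⁸ × 65.90 × 2.300×10⁹.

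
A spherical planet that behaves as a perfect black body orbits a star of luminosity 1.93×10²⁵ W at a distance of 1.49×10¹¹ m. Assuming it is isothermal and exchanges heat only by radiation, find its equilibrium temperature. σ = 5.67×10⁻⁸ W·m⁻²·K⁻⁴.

T ≈ 132 K

First find the stellar flux at distance d: S = L/(4πd²) = 1.93×10²⁵/(4π·(1.49×10¹¹)²) = 69.18 W/m².
For an isothermal sphere, absorbed (1−a)S·πr² = emitted σ·4πr²·T⁴, so T⁴ = (1−a)S/(4σ).
T⁴ = 1.00·69.18/(4·5.67×10⁻⁸) = 3.050×10⁸ K⁴.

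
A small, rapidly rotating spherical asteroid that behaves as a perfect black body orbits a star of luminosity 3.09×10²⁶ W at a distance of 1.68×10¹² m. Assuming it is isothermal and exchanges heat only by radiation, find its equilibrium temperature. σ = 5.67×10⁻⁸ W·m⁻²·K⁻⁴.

First find the stellar flux at distance d: S = L/(4πd²) = 3.09×10²⁶/(4π·(1.68×10¹²)²) = 8.712 W/m².
For an isothermal sphere, absorbed (1−a)S·πr² = emitted σ·4πr²·T⁴, so T⁴ = (1−a)S/(4σ).
T⁴ = 1.00·8.712/(4·5.67×10⁻⁸) = 3.841×10⁷ K⁴.

T ≈ 78.7 K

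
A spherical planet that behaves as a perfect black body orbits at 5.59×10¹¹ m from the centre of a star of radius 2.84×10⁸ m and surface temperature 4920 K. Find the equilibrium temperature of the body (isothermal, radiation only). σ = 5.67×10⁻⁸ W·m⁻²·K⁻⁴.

The star's surface emits σT_*⁴; at distance d the flux is S = σT_*⁴(R_*/d)².
S = 5.67×10⁻⁸·(4920)⁴·(2.84×10⁸/5.59×10¹¹)² = 8.575 W/m².
For an isothermal sphere T⁴ = (1−a)S/(4σ) = 3.781×10⁷ K⁴.

T ≈ 78.4 K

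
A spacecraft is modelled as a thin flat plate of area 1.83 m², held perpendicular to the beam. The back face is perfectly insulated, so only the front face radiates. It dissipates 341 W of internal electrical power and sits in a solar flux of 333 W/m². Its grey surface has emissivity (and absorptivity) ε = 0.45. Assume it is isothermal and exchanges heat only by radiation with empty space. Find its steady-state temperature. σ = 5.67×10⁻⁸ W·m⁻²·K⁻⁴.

T ≈ 339 K

At steady state, absorbed solar power + internal power = radiated power.
Absorbed: α·S·A_cross = 0.45·333·1.830 = 274.2 W (cross-section A).
Total input = 274.2 + 341 = 615.2 W.
Radiated: εσ·A_surf·T⁴ with A_surf = A = 1.830 m².
T⁴ = 615.2/(0.45·5.67×10⁻⁸·1.830) = 1.318×10¹⁰ K⁴.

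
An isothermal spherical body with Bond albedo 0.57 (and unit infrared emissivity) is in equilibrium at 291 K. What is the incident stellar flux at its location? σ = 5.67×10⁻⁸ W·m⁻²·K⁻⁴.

(1−a)S·πr² = σ·4πr²·T⁴ ⇒ S = 4σT⁴/(1−a).
S = 4·5.67×10⁻⁸·7.171×10⁹/0.430.

S ≈ 3780 W/m²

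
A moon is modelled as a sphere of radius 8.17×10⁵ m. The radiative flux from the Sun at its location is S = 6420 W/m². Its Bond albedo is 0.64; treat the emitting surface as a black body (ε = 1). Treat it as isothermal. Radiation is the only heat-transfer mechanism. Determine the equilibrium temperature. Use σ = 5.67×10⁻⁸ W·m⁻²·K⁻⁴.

At equilibrium, absorbed power = emitted power.
Absorbing cross-section = πr² = 2.097×10¹² m²; emitting surface = 4πr² = 8.388×10¹² m² (ratio 4).
(1−a)S·A_cross = εσ·A_surf·T⁴  ⇒  T⁴ = (1−a)S/(4σ).
T⁴ = 0.360·6420/(4·5.67×10⁻⁸) = 1.019×10¹⁰ K⁴.
T = (1.019×10¹⁰)^(1/4).

T ≈ 318 K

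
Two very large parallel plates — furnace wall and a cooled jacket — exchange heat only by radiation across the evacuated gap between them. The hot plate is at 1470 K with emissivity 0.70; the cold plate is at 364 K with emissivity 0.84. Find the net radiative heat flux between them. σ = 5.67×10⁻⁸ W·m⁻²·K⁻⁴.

For two infinite grey parallel plates, q = σ(T₁⁴ − T₂⁴)/(1/ε₁ + 1/ε₂ − 1).
T₁⁴ − T₂⁴ = 4.669×10¹² − 1.756×10¹⁰ = 4.652×10¹² K⁴.
1/ε₁ + 1/ε₂ − 1 = 1.429 + 1.190 − 1 = 1.619.
q = 5.67×10⁻⁸ × 4.652×10¹² / 1.619.

q ≈ 1.63×10⁵ W/m²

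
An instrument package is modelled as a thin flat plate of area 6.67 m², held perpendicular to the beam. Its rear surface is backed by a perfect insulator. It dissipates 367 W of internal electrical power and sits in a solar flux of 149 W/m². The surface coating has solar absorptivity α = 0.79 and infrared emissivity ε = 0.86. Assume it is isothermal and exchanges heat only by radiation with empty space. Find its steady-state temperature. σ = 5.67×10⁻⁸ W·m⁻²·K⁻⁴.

At steady state, absorbed solar power + internal power = radiated power.
Absorbed: α·S·A_cross = 0.79·149·6.670 = 785.1 W (cross-section A).
Total input = 785.1 + 367 = 1152 W.
Radiated: εσ·A_surf·T⁴ with A_surf = A = 6.670 m².
T⁴ = 1152/(0.86·5.67×10⁻⁸·6.670) = 3.542×10⁹ K⁴.

T ≈ 244 K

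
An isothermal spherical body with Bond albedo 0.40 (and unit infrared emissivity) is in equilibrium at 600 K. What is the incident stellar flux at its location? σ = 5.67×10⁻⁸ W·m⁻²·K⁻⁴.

S ≈ 49000 W/m²

(1−a)S·πr² = σ·4πr²·T⁴ ⇒ S = 4σT⁴/(1−a).
S = 4·5.67×10⁻⁸·1.296×10¹¹/0.600.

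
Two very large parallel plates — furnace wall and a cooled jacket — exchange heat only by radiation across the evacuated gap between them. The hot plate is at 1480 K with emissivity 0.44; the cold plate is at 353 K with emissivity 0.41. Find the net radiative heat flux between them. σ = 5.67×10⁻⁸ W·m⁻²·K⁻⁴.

q ≈ 73100 W/m²

For two infinite grey parallel plates, q = σ(T₁⁴ − T₂⁴)/(1/ε₁ + 1/ε₂ − 1).
T₁⁴ − T₂⁴ = 4.798×10¹² − 1.553×10¹⁰ = 4.782×10¹² K⁴.
1/ε₁ + 1/ε₂ − 1 = 2.273 + 2.439 − 1 = 3.712.
q = 5.67×10⁻⁸ × 4.782×10¹² / 3.712.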